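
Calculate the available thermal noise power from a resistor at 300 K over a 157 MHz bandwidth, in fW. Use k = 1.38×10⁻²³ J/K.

P_n = kTB = 1.38×10⁻²³ × 300 × 1.57×10⁸ = 6.50×10⁻¹³ W = 650 fW

650 fW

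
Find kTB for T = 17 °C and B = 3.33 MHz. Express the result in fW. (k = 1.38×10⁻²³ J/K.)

T = 17 °C + 273.15 = 290.15 K
P_n = kTB = 1.38×10⁻²³ × 290.15 × 3.33×10⁶ = 1.33×10⁻¹⁴ W = 13.3 fW

13.3 fW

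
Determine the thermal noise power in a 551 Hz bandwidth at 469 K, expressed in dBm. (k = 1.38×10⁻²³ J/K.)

P_n = kTB = 1.38×10⁻²³ × 469 × 5.51×10² = 3.57×10⁻¹⁸ W
In dBm: 10 log₁₀(3.57×10⁻¹⁸ / 10⁻³) = −144.5 dBm

−144.5 dBm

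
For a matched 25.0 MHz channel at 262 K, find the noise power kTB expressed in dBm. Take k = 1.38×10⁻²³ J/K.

−100.4 dBm

P_n = kTB = 1.38×10⁻²³ × 262 × 2.50×10⁷ = 9.04×10⁻¹⁴ W
In dBm: 10 log₁₀(9.04×10⁻¹⁴ / 10⁻³) = −100.4 dBm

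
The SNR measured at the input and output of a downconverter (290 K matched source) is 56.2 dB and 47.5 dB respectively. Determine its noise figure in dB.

8.7 dB

NF (dB) = SNR_in(dB) − SNR_out(dB) when the source is at T₀
NF = 56.2 − 47.5 = 8.7 dB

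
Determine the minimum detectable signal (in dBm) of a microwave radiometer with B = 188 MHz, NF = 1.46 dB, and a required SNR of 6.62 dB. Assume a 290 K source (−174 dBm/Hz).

−83.2 dBm

Sensitivity = −174 + 10 log₁₀(B) + NF + SNR_min
= −174 + 82.74 + 1.46 + 6.62
= −83.18 dBm → −83.2 dBm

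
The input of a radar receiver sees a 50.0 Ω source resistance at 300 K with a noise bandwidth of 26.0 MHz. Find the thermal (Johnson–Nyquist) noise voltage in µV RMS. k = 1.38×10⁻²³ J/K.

4.64 µV

V_n = √(4kTRB)
4kTRB = 4 × 1.38×10⁻²³ × 300 × 5.00×10¹ × 2.60×10⁷ = 2.15×10⁻¹¹ V²
V_n = √(2.15×10⁻¹¹) = 4.64×10⁻⁶ V = 4.64 µV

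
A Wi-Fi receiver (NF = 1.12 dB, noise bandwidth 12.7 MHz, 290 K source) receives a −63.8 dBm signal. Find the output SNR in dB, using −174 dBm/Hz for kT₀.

38.0 dB

Noise floor: N = −174 + 10 log₁₀(B) + NF
10 log₁₀(1.27×10⁷) = 71.04 dB
N = −174 + 71.04 + 1.12 = −101.84 dBm
SNR = P_sig − N = −63.8 − (−101.84) = 38.04 dB → 38.0 dB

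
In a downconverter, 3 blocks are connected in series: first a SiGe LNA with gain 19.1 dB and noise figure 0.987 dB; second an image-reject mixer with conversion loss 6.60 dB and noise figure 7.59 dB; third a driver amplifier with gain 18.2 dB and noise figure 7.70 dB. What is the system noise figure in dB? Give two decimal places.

Convert to linear (a loss of L dB is a gain of −L dB): F_i = 10^(NF_i/10), G_i = 10^(G_i,dB/10)
  Stage 1: F_1 = 10^(0.987/10) = 1.255, G_1 = 10^(19.1/10) = 81.28
  Stage 2: F_2 = 10^(7.59/10) = 5.741, G_2 = 10^(−6.60/10) = 0.2188
  Stage 3: F_3 = 10^(7.70/10) = 5.888, G_3 = 10^(18.2/10) = 66.07
Friis cascade:
  F = 1.255 + (5.741 − 1)/81.28 + (5.888 − 1)/17.78 = 1.588
NF = 10 log₁₀(1.588) = 2.01 dB

2.01 dB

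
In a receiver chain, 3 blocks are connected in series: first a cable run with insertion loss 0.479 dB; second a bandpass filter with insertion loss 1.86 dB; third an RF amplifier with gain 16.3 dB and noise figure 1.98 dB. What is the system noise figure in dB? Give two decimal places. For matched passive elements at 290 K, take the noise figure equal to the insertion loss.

Convert to linear (a loss of L dB is a gain of −L dB): F_i = 10^(NF_i/10), G_i = 10^(G_i,dB/10)
  Stage 1: F_1 = 10^(0.479/10) = 1.117, G_1 = 10^(−0.479/10) = 0.8956
  Stage 2: F_2 = 10^(1.86/10) = 1.535, G_2 = 10^(−1.86/10) = 0.6516
  Stage 3: F_3 = 10^(1.98/10) = 1.578, G_3 = 10^(16.3/10) = 42.66
Friis cascade:
  F = 1.117 + (1.535 − 1)/0.8956 + (1.578 − 1)/0.5836 = 2.703
NF = 10 log₁₀(2.703) = 4.32 dB

4.32 dB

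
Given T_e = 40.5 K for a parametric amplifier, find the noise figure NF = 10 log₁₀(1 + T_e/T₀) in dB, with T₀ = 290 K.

F = 1 + T_e/T₀ = 1 + 40.5/290 = 1.13966
NF = 10 log₁₀(1.13966) = 0.568 dB

0.568 dB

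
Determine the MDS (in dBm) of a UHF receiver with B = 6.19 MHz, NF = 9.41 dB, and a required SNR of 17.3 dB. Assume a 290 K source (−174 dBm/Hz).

−79.4 dBm

Sensitivity = −174 + 10 log₁₀(B) + NF + SNR_min
= −174 + 67.92 + 9.41 + 17.3
= −79.37 dBm → −79.4 dBm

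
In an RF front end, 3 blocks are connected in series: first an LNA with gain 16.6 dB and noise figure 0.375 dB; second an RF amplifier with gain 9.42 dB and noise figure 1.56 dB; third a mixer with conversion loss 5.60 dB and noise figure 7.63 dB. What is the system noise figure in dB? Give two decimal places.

0.46 dB

Convert to linear (a loss of L dB is a gain of −L dB): F_i = 10^(NF_i/10), G_i = 10^(G_i,dB/10)
  Stage 1: F_1 = 10^(0.375/10) = 1.090, G_1 = 10^(16.6/10) = 45.71
  Stage 2: F_2 = 10^(1.56/10) = 1.432, G_2 = 10^(9.42/10) = 8.750
  Stage 3: F_3 = 10^(7.63/10) = 5.794, G_3 = 10^(−5.60/10) = 0.2754
Friis cascade:
  F = 1.090 + (1.432 − 1)/45.71 + (5.794 − 1)/399.9 = 1.112
NF = 10 log₁₀(1.112) = 0.46 dB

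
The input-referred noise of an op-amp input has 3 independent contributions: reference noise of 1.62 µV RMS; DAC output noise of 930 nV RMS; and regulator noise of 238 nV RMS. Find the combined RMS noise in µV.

Uncorrelated sources add in power (mean-square): V_tot = √(ΣV_i²)
V_tot = √[(1.62×10⁻⁶)² + (9.30×10⁻⁷)² + (2.38×10⁻⁷)²] = 1.88×10⁻⁶ V = 1.88 µV

1.88 µV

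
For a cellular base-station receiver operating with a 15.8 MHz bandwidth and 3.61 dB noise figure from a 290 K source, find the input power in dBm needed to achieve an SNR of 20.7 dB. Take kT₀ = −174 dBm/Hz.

−77.7 dBm

Sensitivity = −174 + 10 log₁₀(B) + NF + SNR_min
= −174 + 71.99 + 3.61 + 20.7
= −77.70 dBm → −77.7 dBm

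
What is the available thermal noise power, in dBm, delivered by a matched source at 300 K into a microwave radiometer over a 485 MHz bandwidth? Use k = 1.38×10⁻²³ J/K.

P_n = kTB = 1.38×10⁻²³ × 300 × 4.85×10⁸ = 2.01×10⁻¹² W
In dBm: 10 log₁₀(2.01×10⁻¹² / 10⁻³) = −87.0 dBm

−87.0 dBm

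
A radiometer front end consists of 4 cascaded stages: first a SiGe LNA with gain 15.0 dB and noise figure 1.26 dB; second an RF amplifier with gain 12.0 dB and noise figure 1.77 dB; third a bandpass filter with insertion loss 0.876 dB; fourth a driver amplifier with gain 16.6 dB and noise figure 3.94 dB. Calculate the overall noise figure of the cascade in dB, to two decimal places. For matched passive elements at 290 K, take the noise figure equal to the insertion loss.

1.32 dB

Convert to linear (a loss of L dB is a gain of −L dB): F_i = 10^(NF_i/10), G_i = 10^(G_i,dB/10)
  Stage 1: F_1 = 10^(1.26/10) = 1.337, G_1 = 10^(15.0/10) = 31.62
  Stage 2: F_2 = 10^(1.77/10) = 1.503, G_2 = 10^(12.0/10) = 15.85
  Stage 3: F_3 = 10^(0.876/10) = 1.223, G_3 = 10^(−0.876/10) = 0.8173
  Stage 4: F_4 = 10^(3.94/10) = 2.477, G_4 = 10^(16.6/10) = 45.71
Friis cascade:
  F = 1.337 + (1.503 − 1)/31.62 + (1.223 − 1)/501.2 + (2.477 − 1)/409.6 = 1.357
NF = 10 log₁₀(1.357) = 1.32 dB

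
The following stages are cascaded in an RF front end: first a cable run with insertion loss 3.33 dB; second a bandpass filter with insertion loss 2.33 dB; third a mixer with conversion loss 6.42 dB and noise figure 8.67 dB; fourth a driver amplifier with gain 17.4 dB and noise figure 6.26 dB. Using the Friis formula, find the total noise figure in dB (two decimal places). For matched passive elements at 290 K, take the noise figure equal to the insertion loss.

Convert to linear (a loss of L dB is a gain of −L dB): F_i = 10^(NF_i/10), G_i = 10^(G_i,dB/10)
  Stage 1: F_1 = 10^(3.33/10) = 2.153, G_1 = 10^(−3.33/10) = 0.4645
  Stage 2: F_2 = 10^(2.33/10) = 1.710, G_2 = 10^(−2.33/10) = 0.5848
  Stage 3: F_3 = 10^(8.67/10) = 7.362, G_3 = 10^(−6.42/10) = 0.2280
  Stage 4: F_4 = 10^(6.26/10) = 4.227, G_4 = 10^(17.4/10) = 54.95
Friis cascade:
  F = 2.153 + (1.710 − 1)/0.4645 + (7.362 − 1)/0.2716 + (4.227 − 1)/0.06194 = 79.19
NF = 10 log₁₀(79.19) = 18.99 dB

18.99 dB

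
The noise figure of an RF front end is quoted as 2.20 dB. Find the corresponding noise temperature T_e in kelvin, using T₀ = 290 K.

191 K

F = 10^(2.20/10) = 1.65959
T_e = (F − 1)·T₀ = (1.65959 − 1) × 290 = 191 K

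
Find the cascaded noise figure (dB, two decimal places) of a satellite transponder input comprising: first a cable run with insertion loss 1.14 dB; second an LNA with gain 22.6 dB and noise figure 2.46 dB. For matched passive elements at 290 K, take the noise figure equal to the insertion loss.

3.60 dB

Convert to linear (a loss of L dB is a gain of −L dB): F_i = 10^(NF_i/10), G_i = 10^(G_i,dB/10)
  Stage 1: F_1 = 10^(1.14/10) = 1.300, G_1 = 10^(−1.14/10) = 0.7691
  Stage 2: F_2 = 10^(2.46/10) = 1.762, G_2 = 10^(22.6/10) = 182.0
Friis cascade:
  F = 1.300 + (1.762 − 1)/0.7691 = 2.291
NF = 10 log₁₀(2.291) = 3.60 dB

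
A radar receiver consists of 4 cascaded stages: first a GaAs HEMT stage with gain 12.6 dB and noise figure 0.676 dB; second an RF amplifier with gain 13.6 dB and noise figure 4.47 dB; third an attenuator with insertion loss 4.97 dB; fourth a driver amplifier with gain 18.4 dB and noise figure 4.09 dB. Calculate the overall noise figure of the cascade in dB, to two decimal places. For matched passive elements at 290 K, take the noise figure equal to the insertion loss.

1.09 dB

Convert to linear (a loss of L dB is a gain of −L dB): F_i = 10^(NF_i/10), G_i = 10^(G_i,dB/10)
  Stage 1: F_1 = 10^(0.676/10) = 1.168, G_1 = 10^(12.6/10) = 18.20
  Stage 2: F_2 = 10^(4.47/10) = 2.799, G_2 = 10^(13.6/10) = 22.91
  Stage 3: F_3 = 10^(4.97/10) = 3.141, G_3 = 10^(−4.97/10) = 0.3184
  Stage 4: F_4 = 10^(4.09/10) = 2.564, G_4 = 10^(18.4/10) = 69.18
Friis cascade:
  F = 1.168 + (2.799 − 1)/18.20 + (3.141 − 1)/416.9 + (2.564 − 1)/132.7 = 1.284
NF = 10 log₁₀(1.284) = 1.09 dB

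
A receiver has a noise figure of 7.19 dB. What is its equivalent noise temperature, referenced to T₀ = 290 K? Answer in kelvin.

F = 10^(7.19/10) = 5.236
T_e = (F − 1)·T₀ = (5.236 − 1) × 290 = 1228 K

1228 K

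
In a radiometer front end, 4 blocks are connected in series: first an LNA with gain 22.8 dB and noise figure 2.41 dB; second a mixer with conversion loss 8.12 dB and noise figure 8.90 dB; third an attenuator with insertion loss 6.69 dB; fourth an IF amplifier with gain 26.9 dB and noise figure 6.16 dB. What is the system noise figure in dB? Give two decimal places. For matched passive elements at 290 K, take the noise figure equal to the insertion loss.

Convert to linear (a loss of L dB is a gain of −L dB): F_i = 10^(NF_i/10), G_i = 10^(G_i,dB/10)
  Stage 1: F_1 = 10^(2.41/10) = 1.742, G_1 = 10^(22.8/10) = 190.5
  Stage 2: F_2 = 10^(8.90/10) = 7.762, G_2 = 10^(−8.12/10) = 0.1542
  Stage 3: F_3 = 10^(6.69/10) = 4.667, G_3 = 10^(−6.69/10) = 0.2143
  Stage 4: F_4 = 10^(6.16/10) = 4.130, G_4 = 10^(26.9/10) = 489.8
Friis cascade:
  F = 1.742 + (7.762 − 1)/190.5 + (4.667 − 1)/29.38 + (4.130 − 1)/6.295 = 2.399
NF = 10 log₁₀(2.399) = 3.80 dB

3.80 dB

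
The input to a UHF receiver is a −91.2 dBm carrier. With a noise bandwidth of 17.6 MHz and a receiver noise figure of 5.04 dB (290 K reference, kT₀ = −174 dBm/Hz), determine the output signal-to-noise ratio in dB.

5.3 dB

Noise floor: N = −174 + 10 log₁₀(B) + NF
10 log₁₀(1.76×10⁷) = 72.46 dB
N = −174 + 72.46 + 5.04 = −96.50 dBm
SNR = P_sig − N = −91.2 − (−96.50) = 5.30 dB → 5.3 dB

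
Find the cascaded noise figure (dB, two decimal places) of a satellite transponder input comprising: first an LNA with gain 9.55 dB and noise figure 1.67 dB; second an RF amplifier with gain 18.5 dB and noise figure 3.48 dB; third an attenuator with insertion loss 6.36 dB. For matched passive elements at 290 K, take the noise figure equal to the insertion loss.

2.07 dB

Convert to linear (a loss of L dB is a gain of −L dB): F_i = 10^(NF_i/10), G_i = 10^(G_i,dB/10)
  Stage 1: F_1 = 10^(1.67/10) = 1.469, G_1 = 10^(9.55/10) = 9.016
  Stage 2: F_2 = 10^(3.48/10) = 2.228, G_2 = 10^(18.5/10) = 70.79
  Stage 3: F_3 = 10^(6.36/10) = 4.325, G_3 = 10^(−6.36/10) = 0.2312
Friis cascade:
  F = 1.469 + (2.228 − 1)/9.016 + (4.325 − 1)/638.3 = 1.610
NF = 10 log₁₀(1.610) = 2.07 dB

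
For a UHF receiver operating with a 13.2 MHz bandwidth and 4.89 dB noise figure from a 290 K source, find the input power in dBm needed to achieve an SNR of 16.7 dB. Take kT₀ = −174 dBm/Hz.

Sensitivity = −174 + 10 log₁₀(B) + NF + SNR_min
= −174 + 71.21 + 4.89 + 16.7
= −81.20 dBm → −81.2 dBm

−81.2 dBm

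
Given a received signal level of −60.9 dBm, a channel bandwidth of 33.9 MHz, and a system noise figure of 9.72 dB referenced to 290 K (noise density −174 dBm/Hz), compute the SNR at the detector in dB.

Noise floor: N = −174 + 10 log₁₀(B) + NF
10 log₁₀(3.39×10⁷) = 75.3 dB
N = −174 + 75.3 + 9.72 = −88.98 dBm
SNR = P_sig − N = −60.9 − (−88.98) = 28.08 dB → 28.1 dB

28.1 dB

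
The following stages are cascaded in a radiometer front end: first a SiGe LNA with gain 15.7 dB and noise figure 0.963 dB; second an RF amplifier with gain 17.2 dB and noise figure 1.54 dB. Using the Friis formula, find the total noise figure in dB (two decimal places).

1.00 dB

Convert to linear (a loss of L dB is a gain of −L dB): F_i = 10^(NF_i/10), G_i = 10^(G_i,dB/10)
  Stage 1: F_1 = 10^(0.963/10) = 1.248, G_1 = 10^(15.7/10) = 37.15
  Stage 2: F_2 = 10^(1.54/10) = 1.426, G_2 = 10^(17.2/10) = 52.48
Friis cascade:
  F = 1.248 + (1.426 − 1)/37.15 = 1.260
NF = 10 log₁₀(1.260) = 1.00 dB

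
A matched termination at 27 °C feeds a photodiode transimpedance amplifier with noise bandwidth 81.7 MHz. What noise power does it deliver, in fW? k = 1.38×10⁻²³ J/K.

338 fW

T = 27 °C + 273.15 = 300.15 K
P_n = kTB = 1.38×10⁻²³ × 300.15 × 8.17×10⁷ = 3.38×10⁻¹³ W = 338 fW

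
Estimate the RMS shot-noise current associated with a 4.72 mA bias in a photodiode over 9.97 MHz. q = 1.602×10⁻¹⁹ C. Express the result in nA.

I_n = √(2qI·B)
2qI·B = 2 × 1.602×10⁻¹⁹ × 4.72×10⁻³ × 9.97×10⁶ = 1.51×10⁻¹⁴ A²
I_n = √(1.51×10⁻¹⁴) = 1.23×10⁻⁷ A = 123 nA

123 nA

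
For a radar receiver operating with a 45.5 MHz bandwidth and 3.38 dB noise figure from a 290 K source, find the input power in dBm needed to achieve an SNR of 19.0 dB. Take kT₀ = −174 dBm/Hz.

Sensitivity = −174 + 10 log₁₀(B) + NF + SNR_min
= −174 + 76.58 + 3.38 + 19.0
= −75.04 dBm → −75.0 dBm

−75.0 dBm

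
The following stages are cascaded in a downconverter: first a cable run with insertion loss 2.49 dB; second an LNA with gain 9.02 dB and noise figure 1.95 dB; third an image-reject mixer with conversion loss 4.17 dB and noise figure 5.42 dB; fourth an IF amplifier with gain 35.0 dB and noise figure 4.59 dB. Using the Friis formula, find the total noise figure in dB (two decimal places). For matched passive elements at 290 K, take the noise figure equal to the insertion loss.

Convert to linear (a loss of L dB is a gain of −L dB): F_i = 10^(NF_i/10), G_i = 10^(G_i,dB/10)
  Stage 1: F_1 = 10^(2.49/10) = 1.774, G_1 = 10^(−2.49/10) = 0.5636
  Stage 2: F_2 = 10^(1.95/10) = 1.567, G_2 = 10^(9.02/10) = 7.980
  Stage 3: F_3 = 10^(5.42/10) = 3.483, G_3 = 10^(−4.17/10) = 0.3828
  Stage 4: F_4 = 10^(4.59/10) = 2.877, G_4 = 10^(35.0/10) = 3162
Friis cascade:
  F = 1.774 + (1.567 − 1)/0.5636 + (3.483 − 1)/4.498 + (2.877 − 1)/1.722 = 4.422
NF = 10 log₁₀(4.422) = 6.46 dB

6.46 dB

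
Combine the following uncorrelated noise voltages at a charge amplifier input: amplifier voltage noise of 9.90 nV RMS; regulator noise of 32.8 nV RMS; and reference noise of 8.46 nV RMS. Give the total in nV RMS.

Uncorrelated sources add in power (mean-square): V_tot = √(ΣV_i²)
V_tot = √[(9.90×10⁻⁹)² + (3.28×10⁻⁸)² + (8.46×10⁻⁹)²] = 3.53×10⁻⁸ V = 35.3 nV

35.3 nV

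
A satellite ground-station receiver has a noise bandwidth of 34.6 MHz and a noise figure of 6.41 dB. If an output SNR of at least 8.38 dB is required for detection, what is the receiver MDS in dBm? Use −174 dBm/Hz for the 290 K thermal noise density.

−83.8 dBm

Sensitivity = −174 + 10 log₁₀(B) + NF + SNR_min
= −174 + 75.39 + 6.41 + 8.38
= −83.82 dBm → −83.8 dBm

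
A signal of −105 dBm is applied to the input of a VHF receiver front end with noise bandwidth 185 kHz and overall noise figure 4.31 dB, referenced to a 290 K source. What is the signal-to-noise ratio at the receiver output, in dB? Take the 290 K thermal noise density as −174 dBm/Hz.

Noise floor: N = −174 + 10 log₁₀(B) + NF
10 log₁₀(1.85×10⁵) = 52.67 dB
N = −174 + 52.67 + 4.31 = −117.02 dBm
SNR = P_sig − N = −105 − (−117.02) = 12.02 dB → 12.0 dB

12.0 dB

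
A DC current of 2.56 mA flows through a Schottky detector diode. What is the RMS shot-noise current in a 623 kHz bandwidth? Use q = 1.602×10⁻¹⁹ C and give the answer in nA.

I_n = √(2qI·B)
2qI·B = 2 × 1.602×10⁻¹⁹ × 2.56×10⁻³ × 6.23×10⁵ = 5.11×10⁻¹⁶ A²
I_n = √(5.11×10⁻¹⁶) = 2.26×10⁻⁸ A = 22.6 nA

22.6 nA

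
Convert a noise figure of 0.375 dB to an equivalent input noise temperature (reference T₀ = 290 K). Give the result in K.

F = 10^(0.375/10) = 1.09018
T_e = (F − 1)·T₀ = (1.09018 − 1) × 290 = 26.2 K

26.2 K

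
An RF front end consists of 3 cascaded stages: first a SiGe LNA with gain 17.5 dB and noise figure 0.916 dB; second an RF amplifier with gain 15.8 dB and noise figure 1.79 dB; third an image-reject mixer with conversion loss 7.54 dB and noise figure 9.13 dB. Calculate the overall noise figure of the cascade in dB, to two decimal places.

Convert to linear (a loss of L dB is a gain of −L dB): F_i = 10^(NF_i/10), G_i = 10^(G_i,dB/10)
  Stage 1: F_1 = 10^(0.916/10) = 1.235, G_1 = 10^(17.5/10) = 56.23
  Stage 2: F_2 = 10^(1.79/10) = 1.510, G_2 = 10^(15.8/10) = 38.02
  Stage 3: F_3 = 10^(9.13/10) = 8.185, G_3 = 10^(−7.54/10) = 0.1762
Friis cascade:
  F = 1.235 + (1.510 − 1)/56.23 + (8.185 − 1)/2138 = 1.247
NF = 10 log₁₀(1.247) = 0.96 dB

0.96 dB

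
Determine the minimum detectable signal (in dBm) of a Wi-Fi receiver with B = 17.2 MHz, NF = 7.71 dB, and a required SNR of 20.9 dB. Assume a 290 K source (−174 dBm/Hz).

−73.0 dBm

Sensitivity = −174 + 10 log₁₀(B) + NF + SNR_min
= −174 + 72.36 + 7.71 + 20.9
= −73.03 dBm → −73.0 dBm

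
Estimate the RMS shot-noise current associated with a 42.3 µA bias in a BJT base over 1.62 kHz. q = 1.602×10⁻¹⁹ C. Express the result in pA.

I_n = √(2qI·B)
2qI·B = 2 × 1.602×10⁻¹⁹ × 4.23×10⁻⁵ × 1.62×10³ = 2.20×10⁻²⁰ A²
I_n = √(2.20×10⁻²⁰) = 1.48×10⁻¹⁰ A = 148 pA

148 pA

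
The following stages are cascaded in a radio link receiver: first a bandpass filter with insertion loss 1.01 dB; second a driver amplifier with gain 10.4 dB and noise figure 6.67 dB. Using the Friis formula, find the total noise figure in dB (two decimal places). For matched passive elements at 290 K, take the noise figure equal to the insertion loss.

7.68 dB

Convert to linear (a loss of L dB is a gain of −L dB): F_i = 10^(NF_i/10), G_i = 10^(G_i,dB/10)
  Stage 1: F_1 = 10^(1.01/10) = 1.262, G_1 = 10^(−1.01/10) = 0.7925
  Stage 2: F_2 = 10^(6.67/10) = 4.645, G_2 = 10^(10.4/10) = 10.96
Friis cascade:
  F = 1.262 + (4.645 − 1)/0.7925 = 5.861
NF = 10 log₁₀(5.861) = 7.68 dB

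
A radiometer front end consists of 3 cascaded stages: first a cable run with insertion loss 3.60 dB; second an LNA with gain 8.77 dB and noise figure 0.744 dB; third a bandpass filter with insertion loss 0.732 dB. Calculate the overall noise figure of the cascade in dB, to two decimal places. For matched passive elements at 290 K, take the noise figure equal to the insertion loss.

4.43 dB

Convert to linear (a loss of L dB is a gain of −L dB): F_i = 10^(NF_i/10), G_i = 10^(G_i,dB/10)
  Stage 1: F_1 = 10^(3.60/10) = 2.291, G_1 = 10^(−3.60/10) = 0.4365
  Stage 2: F_2 = 10^(0.744/10) = 1.187, G_2 = 10^(8.77/10) = 7.534
  Stage 3: F_3 = 10^(0.732/10) = 1.184, G_3 = 10^(−0.732/10) = 0.8449
Friis cascade:
  F = 2.291 + (1.187 − 1)/0.4365 + (1.184 − 1)/3.289 = 2.775
NF = 10 log₁₀(2.775) = 4.43 dB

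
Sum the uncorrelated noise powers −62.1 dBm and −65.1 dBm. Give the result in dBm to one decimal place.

Convert to linear, add, convert back:
P₁ = 6.17×10⁻¹⁰ W, P₂ = 3.09×10⁻¹⁰ W
P_tot = 9.26×10⁻¹⁰ W → 10 log₁₀(P_tot / 10⁻³) = −60.3 dBm

−60.3 dBm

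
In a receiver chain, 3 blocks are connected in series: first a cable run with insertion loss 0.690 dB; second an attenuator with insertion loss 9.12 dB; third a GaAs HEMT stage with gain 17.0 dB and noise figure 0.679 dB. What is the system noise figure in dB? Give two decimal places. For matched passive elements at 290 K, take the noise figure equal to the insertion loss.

Convert to linear (a loss of L dB is a gain of −L dB): F_i = 10^(NF_i/10), G_i = 10^(G_i,dB/10)
  Stage 1: F_1 = 10^(0.690/10) = 1.172, G_1 = 10^(−0.690/10) = 0.8531
  Stage 2: F_2 = 10^(9.12/10) = 8.166, G_2 = 10^(−9.12/10) = 0.1225
  Stage 3: F_3 = 10^(0.679/10) = 1.169, G_3 = 10^(17.0/10) = 50.12
Friis cascade:
  F = 1.172 + (8.166 − 1)/0.8531 + (1.169 − 1)/0.1045 = 11.19
NF = 10 log₁₀(11.19) = 10.49 dB

10.49 dB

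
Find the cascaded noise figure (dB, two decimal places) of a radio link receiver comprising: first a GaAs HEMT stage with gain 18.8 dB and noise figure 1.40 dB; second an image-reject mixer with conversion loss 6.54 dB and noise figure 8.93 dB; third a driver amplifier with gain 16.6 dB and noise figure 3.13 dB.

1.86 dB

Convert to linear (a loss of L dB is a gain of −L dB): F_i = 10^(NF_i/10), G_i = 10^(G_i,dB/10)
  Stage 1: F_1 = 10^(1.40/10) = 1.380, G_1 = 10^(18.8/10) = 75.86
  Stage 2: F_2 = 10^(8.93/10) = 7.816, G_2 = 10^(−6.54/10) = 0.2218
  Stage 3: F_3 = 10^(3.13/10) = 2.056, G_3 = 10^(16.6/10) = 45.71
Friis cascade:
  F = 1.380 + (7.816 − 1)/75.86 + (2.056 − 1)/16.83 = 1.533
NF = 10 log₁₀(1.533) = 1.86 dB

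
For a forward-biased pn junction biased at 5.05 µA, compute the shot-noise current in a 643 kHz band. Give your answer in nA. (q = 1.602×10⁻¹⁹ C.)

1.02 nA

I_n = √(2qI·B)
2qI·B = 2 × 1.602×10⁻¹⁹ × 5.05×10⁻⁶ × 6.43×10⁵ = 1.04×10⁻¹⁸ A²
I_n = √(1.04×10⁻¹⁸) = 1.02×10⁻⁹ A = 1.02 nA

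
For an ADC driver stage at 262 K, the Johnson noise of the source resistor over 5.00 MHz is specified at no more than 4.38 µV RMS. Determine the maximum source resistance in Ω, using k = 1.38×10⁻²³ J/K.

265 Ω

Johnson–Nyquist: V_n = √(4kTRB) ⇒ R = V_n² / (4kTB)
4kTB = 4 × 1.38×10⁻²³ × 262 × 5.00×10⁶ = 7.23×10⁻¹⁴
R = (4.38×10⁻⁶)² / 7.23×10⁻¹⁴ = 2.65×10² Ω = 265 Ω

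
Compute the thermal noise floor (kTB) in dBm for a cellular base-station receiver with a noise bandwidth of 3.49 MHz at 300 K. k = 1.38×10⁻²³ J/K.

P_n = kTB = 1.38×10⁻²³ × 300 × 3.49×10⁶ = 1.44×10⁻¹⁴ W
In dBm: 10 log₁₀(1.44×10⁻¹⁴ / 10⁻³) = −108.4 dBm

−108.4 dBm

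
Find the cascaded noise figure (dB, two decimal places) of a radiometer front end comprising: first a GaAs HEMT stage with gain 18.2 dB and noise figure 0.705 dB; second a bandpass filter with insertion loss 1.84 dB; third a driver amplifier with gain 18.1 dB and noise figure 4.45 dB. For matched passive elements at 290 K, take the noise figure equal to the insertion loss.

0.88 dB

Convert to linear (a loss of L dB is a gain of −L dB): F_i = 10^(NF_i/10), G_i = 10^(G_i,dB/10)
  Stage 1: F_1 = 10^(0.705/10) = 1.176, G_1 = 10^(18.2/10) = 66.07
  Stage 2: F_2 = 10^(1.84/10) = 1.528, G_2 = 10^(−1.84/10) = 0.6546
  Stage 3: F_3 = 10^(4.45/10) = 2.786, G_3 = 10^(18.1/10) = 64.57
Friis cascade:
  F = 1.176 + (1.528 − 1)/66.07 + (2.786 − 1)/43.25 = 1.226
NF = 10 log₁₀(1.226) = 0.88 dB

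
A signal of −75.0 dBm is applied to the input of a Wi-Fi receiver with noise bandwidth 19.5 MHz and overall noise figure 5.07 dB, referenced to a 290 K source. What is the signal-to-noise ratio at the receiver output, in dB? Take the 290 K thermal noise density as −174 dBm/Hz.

21.0 dB

Noise floor: N = −174 + 10 log₁₀(B) + NF
10 log₁₀(1.95×10⁷) = 72.9 dB
N = −174 + 72.9 + 5.07 = −96.03 dBm
SNR = P_sig − N = −75.0 − (−96.03) = 21.03 dB → 21.0 dB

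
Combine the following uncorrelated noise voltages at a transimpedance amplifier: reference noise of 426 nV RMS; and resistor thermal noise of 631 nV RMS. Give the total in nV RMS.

Uncorrelated sources add in power (mean-square): V_tot = √(ΣV_i²)
V_tot = √[(4.26×10⁻⁷)² + (6.31×10⁻⁷)²] = 7.61×10⁻⁷ V = 761 nV

761 nV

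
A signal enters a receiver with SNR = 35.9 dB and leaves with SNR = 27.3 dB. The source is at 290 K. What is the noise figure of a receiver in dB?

NF (dB) = SNR_in(dB) − SNR_out(dB) when the source is at T₀
NF = 35.9 − 27.3 = 8.6 dB

8.6 dB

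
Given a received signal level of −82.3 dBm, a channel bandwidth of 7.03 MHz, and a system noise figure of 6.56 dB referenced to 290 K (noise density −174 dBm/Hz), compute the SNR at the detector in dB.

Noise floor: N = −174 + 10 log₁₀(B) + NF
10 log₁₀(7.03×10⁶) = 68.47 dB
N = −174 + 68.47 + 6.56 = −98.97 dBm
SNR = P_sig − N = −82.3 − (−98.97) = 16.67 dB → 16.7 dB

16.7 dB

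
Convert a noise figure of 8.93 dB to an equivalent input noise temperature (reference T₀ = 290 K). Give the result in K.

1977 K

F = 10^(8.93/10) = 7.81628
T_e = (F − 1)·T₀ = (7.81628 − 1) × 290 = 1977 K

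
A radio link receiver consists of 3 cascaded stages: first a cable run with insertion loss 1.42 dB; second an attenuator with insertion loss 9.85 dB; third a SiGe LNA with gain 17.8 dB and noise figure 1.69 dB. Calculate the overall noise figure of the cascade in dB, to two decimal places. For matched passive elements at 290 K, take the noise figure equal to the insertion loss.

12.96 dB

Convert to linear (a loss of L dB is a gain of −L dB): F_i = 10^(NF_i/10), G_i = 10^(G_i,dB/10)
  Stage 1: F_1 = 10^(1.42/10) = 1.387, G_1 = 10^(−1.42/10) = 0.7211
  Stage 2: F_2 = 10^(9.85/10) = 9.661, G_2 = 10^(−9.85/10) = 0.1035
  Stage 3: F_3 = 10^(1.69/10) = 1.476, G_3 = 10^(17.8/10) = 60.26
Friis cascade:
  F = 1.387 + (9.661 − 1)/0.7211 + (1.476 − 1)/0.07464 = 19.77
NF = 10 log₁₀(19.77) = 12.96 dB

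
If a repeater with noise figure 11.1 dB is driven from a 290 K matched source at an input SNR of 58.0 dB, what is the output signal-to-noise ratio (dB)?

46.9 dB

By definition F = SNR_in/SNR_out, so in dB: SNR_out = SNR_in − NF
SNR_out = 58.0 − 11.1 = 46.9 dB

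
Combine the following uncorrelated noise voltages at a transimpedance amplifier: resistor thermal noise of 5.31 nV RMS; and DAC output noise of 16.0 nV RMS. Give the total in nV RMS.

16.9 nV

Uncorrelated sources add in power (mean-square): V_tot = √(ΣV_i²)
V_tot = √[(5.31×10⁻⁹)² + (1.60×10⁻⁸)²] = 1.69×10⁻⁸ V = 16.9 nV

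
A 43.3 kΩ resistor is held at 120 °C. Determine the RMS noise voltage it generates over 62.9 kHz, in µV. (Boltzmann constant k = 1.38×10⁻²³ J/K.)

T = 120 °C + 273.15 = 393.15 K
V_n = √(4kTRB)
4kTRB = 4 × 1.38×10⁻²³ × 393.15 × 4.33×10⁴ × 6.29×10⁴ = 5.91×10⁻¹¹ V²
V_n = √(5.91×10⁻¹¹) = 7.69×10⁻⁶ V = 7.69 µV

7.69 µV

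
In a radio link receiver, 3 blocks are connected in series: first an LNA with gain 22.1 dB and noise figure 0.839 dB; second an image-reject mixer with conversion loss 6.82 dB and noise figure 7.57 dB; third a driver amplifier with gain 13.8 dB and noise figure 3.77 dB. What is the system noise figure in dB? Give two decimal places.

1.08 dB

Convert to linear (a loss of L dB is a gain of −L dB): F_i = 10^(NF_i/10), G_i = 10^(G_i,dB/10)
  Stage 1: F_1 = 10^(0.839/10) = 1.213, G_1 = 10^(22.1/10) = 162.2
  Stage 2: F_2 = 10^(7.57/10) = 5.715, G_2 = 10^(−6.82/10) = 0.2080
  Stage 3: F_3 = 10^(3.77/10) = 2.382, G_3 = 10^(13.8/10) = 23.99
Friis cascade:
  F = 1.213 + (5.715 − 1)/162.2 + (2.382 − 1)/33.73 = 1.283
NF = 10 log₁₀(1.283) = 1.08 dB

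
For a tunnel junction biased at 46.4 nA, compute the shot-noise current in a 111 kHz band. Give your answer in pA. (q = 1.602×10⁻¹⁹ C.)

I_n = √(2qI·B)
2qI·B = 2 × 1.602×10⁻¹⁹ × 4.64×10⁻⁸ × 1.11×10⁵ = 1.65×10⁻²¹ A²
I_n = √(1.65×10⁻²¹) = 4.06×10⁻¹¹ A = 40.6 pA

40.6 pA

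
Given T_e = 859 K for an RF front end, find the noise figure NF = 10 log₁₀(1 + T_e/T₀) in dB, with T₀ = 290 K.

F = 1 + T_e/T₀ = 1 + 859/290 = 3.96207
NF = 10 log₁₀(3.96207) = 5.98 dB

5.98 dB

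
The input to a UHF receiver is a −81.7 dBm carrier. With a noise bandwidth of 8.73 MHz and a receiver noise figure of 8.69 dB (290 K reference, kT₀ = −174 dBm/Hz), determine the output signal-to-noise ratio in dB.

Noise floor: N = −174 + 10 log₁₀(B) + NF
10 log₁₀(8.73×10⁶) = 69.41 dB
N = −174 + 69.41 + 8.69 = −95.90 dBm
SNR = P_sig − N = −81.7 − (−95.90) = 14.20 dB → 14.2 dB

14.2 dB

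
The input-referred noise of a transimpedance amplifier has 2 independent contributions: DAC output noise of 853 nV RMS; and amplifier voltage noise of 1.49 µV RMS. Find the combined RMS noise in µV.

Uncorrelated sources add in power (mean-square): V_tot = √(ΣV_i²)
V_tot = √[(8.53×10⁻⁷)² + (1.49×10⁻⁶)²] = 1.72×10⁻⁶ V = 1.72 µV

1.72 µV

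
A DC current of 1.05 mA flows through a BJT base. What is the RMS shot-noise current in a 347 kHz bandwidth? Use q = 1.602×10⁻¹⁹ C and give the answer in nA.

10.8 nA

I_n = √(2qI·B)
2qI·B = 2 × 1.602×10⁻¹⁹ × 1.05×10⁻³ × 3.47×10⁵ = 1.17×10⁻¹⁶ A²
I_n = √(1.17×10⁻¹⁶) = 1.08×10⁻⁸ A = 10.8 nA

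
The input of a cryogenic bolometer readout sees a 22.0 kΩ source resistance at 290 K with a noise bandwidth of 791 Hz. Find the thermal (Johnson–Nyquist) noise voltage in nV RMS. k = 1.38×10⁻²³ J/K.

V_n = √(4kTRB)
4kTRB = 4 × 1.38×10⁻²³ × 290 × 2.20×10⁴ × 7.91×10² = 2.79×10⁻¹³ V²
V_n = √(2.79×10⁻¹³) = 5.28×10⁻⁷ V = 528 nV

528 nV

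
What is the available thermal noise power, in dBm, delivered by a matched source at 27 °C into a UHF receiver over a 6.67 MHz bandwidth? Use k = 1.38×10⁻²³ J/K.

T = 27 °C + 273.15 = 300.15 K
P_n = kTB = 1.38×10⁻²³ × 300.15 × 6.67×10⁶ = 2.76×10⁻¹⁴ W
In dBm: 10 log₁₀(2.76×10⁻¹⁴ / 10⁻³) = −105.6 dBm

−105.6 dBm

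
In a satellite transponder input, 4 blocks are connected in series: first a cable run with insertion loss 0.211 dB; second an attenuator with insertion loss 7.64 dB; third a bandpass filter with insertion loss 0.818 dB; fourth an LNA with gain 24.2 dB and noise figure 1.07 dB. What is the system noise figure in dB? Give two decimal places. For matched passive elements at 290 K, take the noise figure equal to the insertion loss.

Convert to linear (a loss of L dB is a gain of −L dB): F_i = 10^(NF_i/10), G_i = 10^(G_i,dB/10)
  Stage 1: F_1 = 10^(0.211/10) = 1.050, G_1 = 10^(−0.211/10) = 0.9526
  Stage 2: F_2 = 10^(7.64/10) = 5.808, G_2 = 10^(−7.64/10) = 0.1722
  Stage 3: F_3 = 10^(0.818/10) = 1.207, G_3 = 10^(−0.818/10) = 0.8283
  Stage 4: F_4 = 10^(1.07/10) = 1.279, G_4 = 10^(24.2/10) = 263.0
Friis cascade:
  F = 1.050 + (5.808 − 1)/0.9526 + (1.207 − 1)/0.1640 + (1.279 − 1)/0.1359 = 9.417
NF = 10 log₁₀(9.417) = 9.74 dB

9.74 dB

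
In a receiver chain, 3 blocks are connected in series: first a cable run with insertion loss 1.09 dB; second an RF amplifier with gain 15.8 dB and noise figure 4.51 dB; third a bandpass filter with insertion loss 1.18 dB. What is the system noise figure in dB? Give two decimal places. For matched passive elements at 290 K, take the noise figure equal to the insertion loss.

Convert to linear (a loss of L dB is a gain of −L dB): F_i = 10^(NF_i/10), G_i = 10^(G_i,dB/10)
  Stage 1: F_1 = 10^(1.09/10) = 1.285, G_1 = 10^(−1.09/10) = 0.7780
  Stage 2: F_2 = 10^(4.51/10) = 2.825, G_2 = 10^(15.8/10) = 38.02
  Stage 3: F_3 = 10^(1.18/10) = 1.312, G_3 = 10^(−1.18/10) = 0.7621
Friis cascade:
  F = 1.285 + (2.825 − 1)/0.7780 + (1.312 − 1)/29.58 = 3.641
NF = 10 log₁₀(3.641) = 5.61 dB

5.61 dB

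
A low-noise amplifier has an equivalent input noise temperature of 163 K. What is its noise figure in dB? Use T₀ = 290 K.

1.94 dB

F = 1 + T_e/T₀ = 1 + 163/290 = 1.56207
NF = 10 log₁₀(1.56207) = 1.94 dB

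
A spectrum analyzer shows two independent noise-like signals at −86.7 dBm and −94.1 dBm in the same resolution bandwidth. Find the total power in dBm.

Convert to linear, add, convert back:
P₁ = 2.14×10⁻¹² W, P₂ = 3.89×10⁻¹³ W
P_tot = 2.53×10⁻¹² W → 10 log₁₀(P_tot / 10⁻³) = −86.0 dBm

−86.0 dBm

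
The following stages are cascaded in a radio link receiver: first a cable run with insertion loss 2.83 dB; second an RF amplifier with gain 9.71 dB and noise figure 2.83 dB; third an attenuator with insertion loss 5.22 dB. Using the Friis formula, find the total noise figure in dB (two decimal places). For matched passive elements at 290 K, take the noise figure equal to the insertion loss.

Convert to linear (a loss of L dB is a gain of −L dB): F_i = 10^(NF_i/10), G_i = 10^(G_i,dB/10)
  Stage 1: F_1 = 10^(2.83/10) = 1.919, G_1 = 10^(−2.83/10) = 0.5212
  Stage 2: F_2 = 10^(2.83/10) = 1.919, G_2 = 10^(9.71/10) = 9.354
  Stage 3: F_3 = 10^(5.22/10) = 3.327, G_3 = 10^(−5.22/10) = 0.3006
Friis cascade:
  F = 1.919 + (1.919 − 1)/0.5212 + (3.327 − 1)/4.875 = 4.159
NF = 10 log₁₀(4.159) = 6.19 dB

6.19 dB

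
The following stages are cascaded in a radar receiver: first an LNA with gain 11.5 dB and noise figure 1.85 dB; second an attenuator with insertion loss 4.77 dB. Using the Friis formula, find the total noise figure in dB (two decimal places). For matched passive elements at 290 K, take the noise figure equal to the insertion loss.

Convert to linear (a loss of L dB is a gain of −L dB): F_i = 10^(NF_i/10), G_i = 10^(G_i,dB/10)
  Stage 1: F_1 = 10^(1.85/10) = 1.531, G_1 = 10^(11.5/10) = 14.13
  Stage 2: F_2 = 10^(4.77/10) = 2.999, G_2 = 10^(−4.77/10) = 0.3334
Friis cascade:
  F = 1.531 + (2.999 − 1)/14.13 = 1.673
NF = 10 log₁₀(1.673) = 2.23 dB

2.23 dB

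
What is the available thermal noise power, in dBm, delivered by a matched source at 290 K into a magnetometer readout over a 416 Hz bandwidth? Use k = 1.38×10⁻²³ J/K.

P_n = kTB = 1.38×10⁻²³ × 290 × 4.16×10² = 1.66×10⁻¹⁸ W
In dBm: 10 log₁₀(1.66×10⁻¹⁸ / 10⁻³) = −147.8 dBm

−147.8 dBm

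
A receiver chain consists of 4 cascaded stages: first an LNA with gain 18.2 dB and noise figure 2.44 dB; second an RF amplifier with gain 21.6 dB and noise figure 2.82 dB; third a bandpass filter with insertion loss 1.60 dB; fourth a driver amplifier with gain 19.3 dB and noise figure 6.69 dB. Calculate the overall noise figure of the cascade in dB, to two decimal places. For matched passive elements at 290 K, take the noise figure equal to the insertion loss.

2.48 dB

Convert to linear (a loss of L dB is a gain of −L dB): F_i = 10^(NF_i/10), G_i = 10^(G_i,dB/10)
  Stage 1: F_1 = 10^(2.44/10) = 1.754, G_1 = 10^(18.2/10) = 66.07
  Stage 2: F_2 = 10^(2.82/10) = 1.914, G_2 = 10^(21.6/10) = 144.5
  Stage 3: F_3 = 10^(1.60/10) = 1.445, G_3 = 10^(−1.60/10) = 0.6918
  Stage 4: F_4 = 10^(6.69/10) = 4.667, G_4 = 10^(19.3/10) = 85.11
Friis cascade:
  F = 1.754 + (1.914 − 1)/66.07 + (1.445 − 1)/9550 + (4.667 − 1)/6607 = 1.768
NF = 10 log₁₀(1.768) = 2.48 dB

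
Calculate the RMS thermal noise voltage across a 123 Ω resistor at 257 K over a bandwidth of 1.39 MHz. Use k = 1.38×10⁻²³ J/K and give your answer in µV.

1.56 µV

V_n = √(4kTRB)
4kTRB = 4 × 1.38×10⁻²³ × 257 × 1.23×10² × 1.39×10⁶ = 2.43×10⁻¹² V²
V_n = √(2.43×10⁻¹²) = 1.56×10⁻⁶ V = 1.56 µV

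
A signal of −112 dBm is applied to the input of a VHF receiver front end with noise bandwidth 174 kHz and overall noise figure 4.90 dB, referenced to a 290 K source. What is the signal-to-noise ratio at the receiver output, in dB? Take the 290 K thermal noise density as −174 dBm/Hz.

Noise floor: N = −174 + 10 log₁₀(B) + NF
10 log₁₀(1.74×10⁵) = 52.41 dB
N = −174 + 52.41 + 4.90 = −116.69 dBm
SNR = P_sig − N = −112 − (−116.69) = 4.69 dB → 4.7 dB

4.7 dB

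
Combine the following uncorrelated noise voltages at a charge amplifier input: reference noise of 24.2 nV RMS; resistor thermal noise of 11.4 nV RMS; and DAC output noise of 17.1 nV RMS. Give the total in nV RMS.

Uncorrelated sources add in power (mean-square): V_tot = √(ΣV_i²)
V_tot = √[(2.42×10⁻⁸)² + (1.14×10⁻⁸)² + (1.71×10⁻⁸)²] = 3.17×10⁻⁸ V = 31.7 nV

31.7 nV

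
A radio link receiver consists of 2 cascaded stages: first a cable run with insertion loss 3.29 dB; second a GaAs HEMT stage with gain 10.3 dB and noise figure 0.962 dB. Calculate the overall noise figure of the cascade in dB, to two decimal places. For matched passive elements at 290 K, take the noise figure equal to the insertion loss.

4.25 dB

Convert to linear (a loss of L dB is a gain of −L dB): F_i = 10^(NF_i/10), G_i = 10^(G_i,dB/10)
  Stage 1: F_1 = 10^(3.29/10) = 2.133, G_1 = 10^(−3.29/10) = 0.4688
  Stage 2: F_2 = 10^(0.962/10) = 1.248, G_2 = 10^(10.3/10) = 10.72
Friis cascade:
  F = 2.133 + (1.248 − 1)/0.4688 = 2.662
NF = 10 log₁₀(2.662) = 4.25 dB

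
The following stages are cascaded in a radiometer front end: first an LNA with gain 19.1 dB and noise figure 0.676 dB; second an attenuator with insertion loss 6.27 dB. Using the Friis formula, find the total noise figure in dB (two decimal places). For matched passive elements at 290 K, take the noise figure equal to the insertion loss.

0.82 dB

Convert to linear (a loss of L dB is a gain of −L dB): F_i = 10^(NF_i/10), G_i = 10^(G_i,dB/10)
  Stage 1: F_1 = 10^(0.676/10) = 1.168, G_1 = 10^(19.1/10) = 81.28
  Stage 2: F_2 = 10^(6.27/10) = 4.236, G_2 = 10^(−6.27/10) = 0.2360
Friis cascade:
  F = 1.168 + (4.236 − 1)/81.28 = 1.208
NF = 10 log₁₀(1.208) = 0.82 dB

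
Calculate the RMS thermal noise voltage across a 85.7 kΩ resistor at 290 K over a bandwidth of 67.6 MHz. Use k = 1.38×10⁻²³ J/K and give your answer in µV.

V_n = √(4kTRB)
4kTRB = 4 × 1.38×10⁻²³ × 290 × 8.57×10⁴ × 6.76×10⁷ = 9.27×10⁻⁸ V²
V_n = √(9.27×10⁻⁸) = 3.05×10⁻⁴ V = 305 µV

305 µV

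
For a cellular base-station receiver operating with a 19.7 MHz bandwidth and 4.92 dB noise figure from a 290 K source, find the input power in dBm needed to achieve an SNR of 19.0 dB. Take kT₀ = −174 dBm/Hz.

Sensitivity = −174 + 10 log₁₀(B) + NF + SNR_min
= −174 + 72.94 + 4.92 + 19.0
= −77.14 dBm → −77.1 dBm

−77.1 dBm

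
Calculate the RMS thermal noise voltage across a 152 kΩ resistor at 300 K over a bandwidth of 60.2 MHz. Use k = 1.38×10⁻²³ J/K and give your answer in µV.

389 µV

V_n = √(4kTRB)
4kTRB = 4 × 1.38×10⁻²³ × 300 × 1.52×10⁵ × 6.02×10⁷ = 1.52×10⁻⁷ V²
V_n = √(1.52×10⁻⁷) = 3.89×10⁻⁴ V = 389 µV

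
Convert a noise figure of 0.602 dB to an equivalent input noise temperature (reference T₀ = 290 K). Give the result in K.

F = 10^(0.602/10) = 1.14868
T_e = (F − 1)·T₀ = (1.14868 − 1) × 290 = 43.1 K

43.1 K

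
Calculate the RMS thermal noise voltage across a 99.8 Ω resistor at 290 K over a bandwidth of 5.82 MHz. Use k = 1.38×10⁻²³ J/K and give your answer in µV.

V_n = √(4kTRB)
4kTRB = 4 × 1.38×10⁻²³ × 290 × 9.98×10¹ × 5.82×10⁶ = 9.30×10⁻¹² V²
V_n = √(9.30×10⁻¹²) = 3.05×10⁻⁶ V = 3.05 µV

3.05 µV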